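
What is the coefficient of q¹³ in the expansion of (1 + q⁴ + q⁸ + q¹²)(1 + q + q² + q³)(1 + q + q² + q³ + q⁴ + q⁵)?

6

(1 + q⁴ + q⁸ + q¹²) has coefficients 1,0,0,0,1,0,0,0,1,0,0,0,1 for degrees 0…12.
(1 + q + q² + q³) has coefficients 1,1,1,1,0,0,0,0,0,0,0,0,0,0 for degrees 0…13.
Finally multiplying by (1 + q + q² + q³ + q⁴ + q⁵), the product of all factors after the first has coefficients 1,2,3,4,4,4,3,2,1,0,0,0,0,0 for degrees 0…13.
[q¹³] = 1·0 + 1·0 + 1·4 + 1·2 = 6.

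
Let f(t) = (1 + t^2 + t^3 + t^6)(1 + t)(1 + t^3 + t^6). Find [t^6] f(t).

4

(1 + t^2 + t^3 + t^6) has coefficients 1,0,1,1,0,0,1 for degrees 0…6.
(1 + t) has coefficients 1,1,0,0,0,0,0 for degrees 0…6.
Finally multiplying by (1 + t^3 + t^6), the product of all factors after the first has coefficients 1,1,0,1,1,0,1 for degrees 0…6.
[t^6] = 1·1 + 1·1 + 1·1 + 1·1 = 4.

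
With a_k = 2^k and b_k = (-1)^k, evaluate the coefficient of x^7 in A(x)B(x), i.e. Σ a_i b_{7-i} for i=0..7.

Write out a_i and b_{7-i} for i = 0,…,7 and sum the products.
Σ = 1·(-1) + 2·1 + 4·(-1) + 8·1 + 16·(-1) + 32·1 + 64·(-1) + 128·1 = 85.

85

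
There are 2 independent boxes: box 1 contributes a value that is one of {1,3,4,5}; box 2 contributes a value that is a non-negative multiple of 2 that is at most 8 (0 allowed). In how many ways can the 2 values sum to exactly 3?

2

The generating function for the choices is (t + t^3 + t^4 + t^5)·(1 + t^2 + t^4 + t^6 + t^8); the count is [t^3].
(t + t^3 + t^4 + t^5) has coefficients 0,1,0,1 for degrees 0…3.
(1 + t^2 + t^4 + t^6 + t^8) has coefficients 1,0,1,0 for degrees 0…3.
[t^3] = 1·1 + 1·1 = 2.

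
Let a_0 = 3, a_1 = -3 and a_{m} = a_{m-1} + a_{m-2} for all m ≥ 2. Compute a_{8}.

The ordinary generating function has denominator 1 - y - y^2.
Iterating the recurrence: a_0,…,a_{8} = 3, -3, 0, -3, -3, -6, -9, -15, -24.

-24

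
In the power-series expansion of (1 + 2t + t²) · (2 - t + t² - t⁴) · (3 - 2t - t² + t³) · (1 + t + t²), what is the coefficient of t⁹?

(1 + 2t + t²) has coefficients 1,2,1 for degrees 0…2.
(2 - t + t² - t⁴) has coefficients 2,-1,1,0,-1,0,0,0,0,0 for degrees 0…9.
Multiplying by (3 - 2t - t² + t³) gives running coefficients 6,-7,3,1,-5,3,1,-1,0,0 for degrees 0…9.
Finally multiplying by (1 + t + t²), the product of all factors after the first has coefficients 6,-1,2,-3,-1,-1,-1,3,0,-1 for degrees 0…9.
[t⁹] = 1·(-1) + 2·0 + 1·3 = 2.

2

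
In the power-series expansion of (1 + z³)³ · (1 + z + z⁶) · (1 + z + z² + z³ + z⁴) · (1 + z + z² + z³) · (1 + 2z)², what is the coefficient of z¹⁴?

328

(1 + z³)³ has coefficients 1,0,0,3,0,0,3,0,0,1 for degrees 0…9.
(1 + z + z⁶) has coefficients 1,1,0,0,0,0,1,0,0,0,0,0,0,0,0 for degrees 0…14.
Multiplying by (1 + z + z² + z³ + z⁴) gives running coefficients 1,2,2,2,2,1,1,1,1,1,1,0,0,0,0 for degrees 0…14.
Multiplying by (1 + z + z² + z³) gives running coefficients 1,3,5,7,8,7,6,5,4,4,4,3,2,1,0 for degrees 0…14.
Finally multiplying by (1 + 2z)², the product of all factors after the first has coefficients 1,7,21,39,56,67,66,57,48,40,36,35,30,21,12 for degrees 0…14.
[z¹⁴] = 1·12 + 3·35 + 3·48 + 1·67 = 328.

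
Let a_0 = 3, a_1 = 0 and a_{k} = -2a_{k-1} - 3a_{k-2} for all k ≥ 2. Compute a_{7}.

The ordinary generating function has denominator 1 + 2x + 3x^2.
Iterating the recurrence: a_0,…,a_{7} = 3, 0, -9, 18, -9, -36, 99, -90.

-90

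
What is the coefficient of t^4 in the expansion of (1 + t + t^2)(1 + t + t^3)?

(1 + t + t^2) has coefficients 1,1,1 for degrees 0…2.
(1 + t + t^3) has coefficients 1,1,0,1,0 for degrees 0…4.
[t^4] = 1·0 + 1·1 + 1·0 = 1.

1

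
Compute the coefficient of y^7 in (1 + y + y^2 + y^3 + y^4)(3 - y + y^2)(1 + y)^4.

19

(1 + y + y^2 + y^3 + y^4) has coefficients 1,1,1,1,1 for degrees 0…4.
(3 - y + y^2) has coefficients 3,-1,1,0,0,0,0,0 for degrees 0…7.
Finally multiplying by (1 + y)^4, the product of all factors after the first has coefficients 3,11,15,10,5,3,1,0 for degrees 0…7.
[y^7] = 1·0 + 1·1 + 1·3 + 1·5 + 1·10 = 19.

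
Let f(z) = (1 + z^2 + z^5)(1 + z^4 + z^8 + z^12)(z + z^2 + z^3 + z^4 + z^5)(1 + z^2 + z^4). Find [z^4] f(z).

(1 + z^2 + z^5) has coefficients 1,0,1,0,0 for degrees 0…4.
(1 + z^4 + z^8 + z^12) has coefficients 1,0,0,0,1 for degrees 0…4.
Multiplying by (z + z^2 + z^3 + z^4 + z^5) gives running coefficients 0,1,1,1,1 for degrees 0…4.
Finally multiplying by (1 + z^2 + z^4), the product of all factors after the first has coefficients 0,1,1,2,2 for degrees 0…4.
[z^4] = 1·2 + 1·1 = 3.

3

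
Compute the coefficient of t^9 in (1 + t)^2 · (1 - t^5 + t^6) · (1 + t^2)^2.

(1 + t)^2 has coefficients 1,2,1 for degrees 0…2.
(1 - t^5 + t^6) has coefficients 1,0,0,0,0,-1,1,0,0,0 for degrees 0…9.
Finally multiplying by (1 + t^2)^2, the product of all factors after the first has coefficients 1,0,2,0,1,-1,1,-2,2,-1 for degrees 0…9.
[t^9] = 1·(-1) + 2·2 + 1·(-2) = 1.

1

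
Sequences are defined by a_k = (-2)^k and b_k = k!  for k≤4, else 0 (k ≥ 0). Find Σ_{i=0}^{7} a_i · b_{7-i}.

Write out a_i and b_{7-i} for i = 0,…,7 and sum the products.
Σ = 1·0 − 2·0 + 4·0 − 8·24 + 16·6 − 32·2 + 64·1 − 128·1 = -224.

-224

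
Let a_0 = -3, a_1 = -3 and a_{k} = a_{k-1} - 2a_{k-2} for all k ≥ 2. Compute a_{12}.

The ordinary generating function has denominator 1 - x + 2x^2.
Iterating the recurrence: a_0,…,a_{12} = -3, -3, 3, 9, 3, -15, -21, 9, 51, 33, -69, -135, 3.

3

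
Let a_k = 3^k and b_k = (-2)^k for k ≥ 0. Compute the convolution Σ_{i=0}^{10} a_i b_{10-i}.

35839

The convolution is the t^10 coefficient of A(t)B(t).
Σ = 1·1024 + 3·(-512) + 9·256 + 27·(-128) + 81·64 + 243·(-32) + 729·16 + 2187·(-8) + 6561·4 + 19683·(-2) + 59049·1 = 35839.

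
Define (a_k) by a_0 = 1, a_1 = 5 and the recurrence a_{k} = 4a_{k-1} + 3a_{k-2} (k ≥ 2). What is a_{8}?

The ordinary generating function has denominator 1 - 4x - 3x^2.
Iterating the recurrence: a_0,…,a_{8} = 1, 5, 23, 107, 497, 2309, 10727, 49835, 231521.

231521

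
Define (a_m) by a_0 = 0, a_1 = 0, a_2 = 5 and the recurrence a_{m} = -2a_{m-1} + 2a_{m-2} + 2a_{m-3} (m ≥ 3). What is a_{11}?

-16760

The ordinary generating function has denominator 1 + 2q - 2q^2 - 2q^3.
Iterating the recurrence: a_0,…,a_{11} = 0, 0, 5, -10, 30, -70, 180, -440, 1100, -2720, 6760, -16760.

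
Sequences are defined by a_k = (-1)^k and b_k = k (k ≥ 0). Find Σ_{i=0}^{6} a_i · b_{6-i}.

3

Write out a_i and b_{6-i} for i = 0,…,6 and sum the products.
Σ = 1·6 − 1·5 + 1·4 − 1·3 + 1·2 − 1·1 + 1·0 = 3.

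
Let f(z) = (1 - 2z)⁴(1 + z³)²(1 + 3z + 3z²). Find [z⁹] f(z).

112

(1 - 2z)⁴ has coefficients 1,-8,24,-32,16 for degrees 0…4.
(1 + z³)² has coefficients 1,0,0,2,0,0,1,0,0,0 for degrees 0…9.
Finally multiplying by (1 + 3z + 3z²), the product of all factors after the first has coefficients 1,3,3,2,6,6,1,3,3,0 for degrees 0…9.
[z⁹] = 1·0 − 8·3 + 24·3 − 32·1 + 16·6 = 112.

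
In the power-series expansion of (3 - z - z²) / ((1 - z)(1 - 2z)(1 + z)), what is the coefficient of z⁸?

The denominator gives the recurrence a_n = 2a_(n−1) + a_(n−2) − 2a_(n−3) for n ≥ 3; the numerator fixes a_0 = 3, a_1 = 5, a_2 = 12.
Iterating: 3, 5, 12, 23, 48, 95, 192, 383, 768, so a_8 = 768.

768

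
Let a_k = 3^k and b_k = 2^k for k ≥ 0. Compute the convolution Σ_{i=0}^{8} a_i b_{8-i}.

19171

Write out a_i and b_{8-i} for i = 0,…,8 and sum the products.
Σ = 1·256 + 3·128 + 9·64 + 27·32 + 81·16 + 243·8 + 729·4 + 2187·2 + 6561·1 = 19171.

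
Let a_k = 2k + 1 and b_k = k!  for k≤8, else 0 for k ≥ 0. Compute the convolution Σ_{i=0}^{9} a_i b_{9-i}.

152688

Write out a_i and b_{9-i} for i = 0,…,9 and sum the products.
Σ = 1·0 + 3·40320 + 5·5040 + 7·720 + 9·120 + 11·24 + 13·6 + 15·2 + 17·1 + 19·1 = 152688.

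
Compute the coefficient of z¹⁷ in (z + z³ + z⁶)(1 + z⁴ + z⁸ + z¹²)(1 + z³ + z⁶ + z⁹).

(z + z³ + z⁶) has coefficients 0,1,0,1,0,0,1 for degrees 0…6.
(1 + z⁴ + z⁸ + z¹²) has coefficients 1,0,0,0,1,0,0,0,1,0,0,0,1,0,0,0,0,0 for degrees 0…17.
Finally multiplying by (1 + z³ + z⁶ + z⁹), the product of all factors after the first has coefficients 1,0,0,1,1,0,1,1,1,1,1,1,1,1,1,1,0,1 for degrees 0…17.
[z¹⁷] = 1·0 + 1·1 + 1·1 = 2.

2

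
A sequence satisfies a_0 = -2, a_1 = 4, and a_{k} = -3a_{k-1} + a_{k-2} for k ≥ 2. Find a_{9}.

59734

The ordinary generating function has denominator 1 + 3z - z^2.
Iterating the recurrence: a_0,…,a_{9} = -2, 4, -14, 46, -152, 502, -1658, 5476, -18086, 59734.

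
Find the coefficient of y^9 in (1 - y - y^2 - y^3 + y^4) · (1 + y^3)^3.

(1 - y - y^2 - y^3 + y^4) has coefficients 1,-1,-1,-1,1 for degrees 0…4.
(1 + y^3)^3 has coefficients 1,0,0,3,0,0,3,0,0,1 for degrees 0…9.
[y^9] = 1·1 − 1·0 − 1·0 − 1·3 + 1·0 = -2.

-2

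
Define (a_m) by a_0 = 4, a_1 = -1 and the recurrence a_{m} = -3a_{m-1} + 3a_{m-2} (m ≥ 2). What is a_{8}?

The ordinary generating function has denominator 1 + 3t - 3t^2.
Iterating the recurrence: a_0,…,a_{8} = 4, -1, 15, -48, 189, -711, 2700, -10233, 38799.

38799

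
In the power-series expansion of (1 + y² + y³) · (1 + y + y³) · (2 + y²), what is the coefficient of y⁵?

5

(1 + y² + y³) has coefficients 1,0,1,1 for degrees 0…3.
(1 + y + y³) has coefficients 1,1,0,1,0,0 for degrees 0…5.
Finally multiplying by (2 + y²), the product of all factors after the first has coefficients 2,2,1,3,0,1 for degrees 0…5.
[y⁵] = 1·1 + 1·3 + 1·1 = 5.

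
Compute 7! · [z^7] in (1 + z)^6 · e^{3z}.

1017495

The EGF product rule gives c_7 = Σ_{k_1+k_2=7} C(7; k_1,k_2) · ∏ g_i(k_i), where (1+z)^6 gives the falling factorial (6)_k; e^{3z} gives (3)^k.
g_1(k) for k = 0…7: 1, 6, 30, 120, 360, 720, 720, 0.
g_2(k) for k = 0…7: 1, 3, 9, 27, 81, 243, 729, 2187.
c_7 = Σ_k C(7,k)·g_1(k)·g_2(7−k) = 1·1·2187 + 7·6·729 + 21·30·243 + 35·120·81 + 35·360·27 + 21·720·9 + 7·720·3 = 2187 + 30618 + 153090 + 340200 + 340200 + 136080 + 15120 = 1017495.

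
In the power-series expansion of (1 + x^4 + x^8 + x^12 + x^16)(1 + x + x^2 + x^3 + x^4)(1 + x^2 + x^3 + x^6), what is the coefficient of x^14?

6

(1 + x^4 + x^8 + x^12 + x^16) has coefficients 1,0,0,0,1,0,0,0,1,0,0,0,1,0,0 for degrees 0…14.
(1 + x + x^2 + x^3 + x^4) has coefficients 1,1,1,1,1,0,0,0,0,0,0,0,0,0,0 for degrees 0…14.
Finally multiplying by (1 + x^2 + x^3 + x^6), the product of all factors after the first has coefficients 1,1,2,3,3,2,3,2,1,1,1,0,0,0,0 for degrees 0…14.
[x^14] = 1·0 + 1·1 + 1·3 + 1·2 = 6.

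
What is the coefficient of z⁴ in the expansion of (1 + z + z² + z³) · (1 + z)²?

3

(1 + z + z² + z³) has coefficients 1,1,1,1 for degrees 0…3.
(1 + z)² has coefficients 1,2,1,0,0 for degrees 0…4.
[z⁴] = 1·0 + 1·0 + 1·1 + 1·2 = 3.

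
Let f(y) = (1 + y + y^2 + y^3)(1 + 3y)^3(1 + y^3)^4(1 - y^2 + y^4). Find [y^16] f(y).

229

(1 + y + y^2 + y^3) has coefficients 1,1,1,1 for degrees 0…3.
(1 + 3y)^3 has coefficients 1,9,27,27,0,0,0,0,0,0,0,0,0,0,0,0,0 for degrees 0…16.
Multiplying by (1 + y^3)^4 gives running coefficients 1,9,27,31,36,108,114,54,162,166,36,108,109,9,27,27,0 for degrees 0…16.
Finally multiplying by (1 - y^2 + y^4), the product of all factors after the first has coefficients 1,9,26,22,10,86,105,-23,84,220,-12,-4,235,67,-46,126,82 for degrees 0…16.
[y^16] = 1·82 + 1·126 + 1·(-46) + 1·67 = 229.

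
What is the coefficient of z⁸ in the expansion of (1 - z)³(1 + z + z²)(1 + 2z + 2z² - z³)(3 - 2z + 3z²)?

20

(1 - z)³ has coefficients 1,-3,3,-1 for degrees 0…3.
(1 + z + z²) has coefficients 1,1,1,0,0,0,0,0,0 for degrees 0…8.
Multiplying by (1 + 2z + 2z² - z³) gives running coefficients 1,3,5,3,1,-1,0,0,0 for degrees 0…8.
Finally multiplying by (3 - 2z + 3z²), the product of all factors after the first has coefficients 3,7,12,8,12,4,5,-3,0 for degrees 0…8.
[z⁸] = 1·0 − 3·(-3) + 3·5 − 1·4 = 20.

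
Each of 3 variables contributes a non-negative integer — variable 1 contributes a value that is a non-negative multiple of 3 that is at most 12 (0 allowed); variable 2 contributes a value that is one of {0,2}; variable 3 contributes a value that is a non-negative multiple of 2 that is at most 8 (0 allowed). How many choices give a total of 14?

4

The generating function for the choices is (1 + y^3 + y^6 + y^9 + y^12)·(1 + y^2)·(1 + y^2 + y^4 + y^6 + y^8); the count is [y^14].
(1 + y^3 + y^6 + y^9 + y^12) has coefficients 1,0,0,1,0,0,1,0,0,1,0,0,1 for degrees 0…12.
(1 + y^2) has coefficients 1,0,1,0,0,0,0,0,0,0,0,0,0,0,0 for degrees 0…14.
Finally multiplying by (1 + y^2 + y^4 + y^6 + y^8), the product of all factors after the first has coefficients 1,0,2,0,2,0,2,0,2,0,1,0,0,0,0 for degrees 0…14.
[y^14] = 1·0 + 1·0 + 1·2 + 1·0 + 1·2 = 4.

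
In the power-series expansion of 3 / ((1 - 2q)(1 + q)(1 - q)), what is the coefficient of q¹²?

Partial fractions give a closed form: a_n = (4)·2^n + (1/2)·(-1)^n + (-3/2)·1^n.
At n = 12: a_12 = 16383.

16383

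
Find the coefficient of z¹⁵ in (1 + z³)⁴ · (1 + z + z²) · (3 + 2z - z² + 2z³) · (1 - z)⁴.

(1 + z³)⁴ has coefficients 1,0,0,4,0,0,6,0,0,4,0,0,1 for degrees 0…12.
(1 + z + z²) has coefficients 1,1,1,0,0,0,0,0,0,0,0,0,0,0,0,0 for degrees 0…15.
Multiplying by (3 + 2z - z² + 2z³) gives running coefficients 3,5,4,3,1,2,0,0,0,0,0,0,0,0,0,0 for degrees 0…15.
Finally multiplying by (1 - z)⁴, the product of all factors after the first has coefficients 3,-7,2,5,-4,5,-10,11,-7,2,0,0,0,0,0,0 for degrees 0…15.
[z¹⁵] = 1·0 + 4·0 + 6·2 + 4·(-10) + 1·5 = -23.

-23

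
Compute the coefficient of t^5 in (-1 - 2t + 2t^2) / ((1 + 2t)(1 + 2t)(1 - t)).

The denominator gives the recurrence a_n = −3a_(n−1) + 4a_(n−3) for n ≥ 3; the numerator fixes a_0 = -1, a_1 = 1, a_2 = -1.
Iterating: -1, 1, -1, -1, 7, -25, so a_5 = -25.

-25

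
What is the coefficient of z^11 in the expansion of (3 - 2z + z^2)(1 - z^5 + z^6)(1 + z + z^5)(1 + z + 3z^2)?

(3 - 2z + z^2) has coefficients 3,-2,1 for degrees 0…2.
(1 - z^5 + z^6) has coefficients 1,0,0,0,0,-1,1,0,0,0,0,0 for degrees 0…11.
Multiplying by (1 + z + z^5) gives running coefficients 1,1,0,0,0,0,0,1,0,0,-1,1 for degrees 0…11.
Finally multiplying by (1 + z + 3z^2), the product of all factors after the first has coefficients 1,2,4,3,0,0,0,1,1,3,-1,0 for degrees 0…11.
[z^11] = 3·0 − 2·(-1) + 1·3 = 5.

5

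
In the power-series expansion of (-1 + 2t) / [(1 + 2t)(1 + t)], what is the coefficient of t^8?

-1021

Partial fractions give a closed form: a_n = (-4)·(-2)^n + (3)·(-1)^n.
At n = 8: a_8 = -1021.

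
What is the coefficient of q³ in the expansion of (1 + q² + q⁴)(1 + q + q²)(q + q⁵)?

(1 + q² + q⁴) has coefficients 1,0,1,0 for degrees 0…3.
(1 + q + q²) has coefficients 1,1,1,0 for degrees 0…3.
Finally multiplying by (q + q⁵), the product of all factors after the first has coefficients 0,1,1,1 for degrees 0…3.
[q³] = 1·1 + 1·1 = 2.

2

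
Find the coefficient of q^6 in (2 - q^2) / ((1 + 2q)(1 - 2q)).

112

The denominator gives the recurrence a_n = 4a_(n−2) for n ≥ 3; the numerator fixes a_0 = 2, a_1 = 0, a_2 = 7.
Iterating: 2, 0, 7, 0, 28, 0, 112, so a_6 = 112.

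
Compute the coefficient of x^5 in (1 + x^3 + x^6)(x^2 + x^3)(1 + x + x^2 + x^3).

(1 + x^3 + x^6) has coefficients 1,0,0,1,0,0 for degrees 0…5.
(x^2 + x^3) has coefficients 0,0,1,1,0,0 for degrees 0…5.
Finally multiplying by (1 + x + x^2 + x^3), the product of all factors after the first has coefficients 0,0,1,2,2,2 for degrees 0…5.
[x^5] = 1·2 + 1·1 = 3.

3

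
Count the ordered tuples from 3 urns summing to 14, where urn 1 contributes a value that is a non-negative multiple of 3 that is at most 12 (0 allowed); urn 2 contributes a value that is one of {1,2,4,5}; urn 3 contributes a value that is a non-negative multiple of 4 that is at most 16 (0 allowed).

The generating function for the choices is (1 + q³ + q⁶ + q⁹ + q¹²)·(q + q² + q⁴ + q⁵)·(1 + q⁴ + q⁸ + q¹² + q¹⁶); the count is [q¹⁴].
(1 + q³ + q⁶ + q⁹ + q¹²) has coefficients 1,0,0,1,0,0,1,0,0,1,0,0,1 for degrees 0…12.
(q + q² + q⁴ + q⁵) has coefficients 0,1,1,0,1,1,0,0,0,0,0,0,0,0,0 for degrees 0…14.
Finally multiplying by (1 + q⁴ + q⁸ + q¹² + q¹⁶), the product of all factors after the first has coefficients 0,1,1,0,1,2,1,0,1,2,1,0,1,2,1 for degrees 0…14.
[q¹⁴] = 1·1 + 1·0 + 1·1 + 1·2 + 1·1 = 5.

5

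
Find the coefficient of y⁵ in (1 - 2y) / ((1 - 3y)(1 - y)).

122

The denominator gives the recurrence a_n = 4a_(n−1) − 3a_(n−2) for n ≥ 3; the numerator fixes a_0 = 1, a_1 = 2, a_2 = 5.
Iterating: 1, 2, 5, 14, 41, 122, so a_5 = 122.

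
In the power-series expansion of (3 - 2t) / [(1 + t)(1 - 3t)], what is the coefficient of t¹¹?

The denominator gives the recurrence a_n = 2a_(n−1) + 3a_(n−2) for n ≥ 2; the numerator fixes a_0 = 3, a_1 = 4.
Iterating: 3, 4, 17, 46, 143, 424, 1277, 3826, 11483, 34444, 103337, 310006, so a_11 = 310006.

310006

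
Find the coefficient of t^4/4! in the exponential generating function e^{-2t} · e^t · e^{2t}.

The EGF product rule gives c_4 = Σ_{k_1+k_2+k_3=4} C(4; k_1,k_2,k_3) · ∏ g_i(k_i), where e^{-2t} gives (-2)^k; e^t gives (1)^k; e^{2t} gives (2)^k.
g_1(k) for k = 0…4: 1, -2, 4, -8, 16.
g_2(k) for k = 0…4: 1, 1, 1, 1, 1.
g_3(k) for k = 0…4: 1, 2, 4, 8, 16.
First combine the last two factors: h(k) = Σ_j C(k,j)·g_2(j)·g_3(k−j) for k = 0…4: 1, 3, 9, 27, 81.
c_4 = Σ_k C(4,k)·g_1(k)·h(4−k) = 1·1·81 + 4·(-2)·27 + 6·4·9 + 4·(-8)·3 + 1·16·1 = 81 − 216 + 216 − 96 + 16 = 1.

1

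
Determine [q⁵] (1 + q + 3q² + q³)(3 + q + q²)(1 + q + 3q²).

26

(1 + q + 3q² + q³) has coefficients 1,1,3,1 for degrees 0…3.
(3 + q + q²) has coefficients 3,1,1,0,0,0 for degrees 0…5.
Finally multiplying by (1 + q + 3q²), the product of all factors after the first has coefficients 3,4,11,4,3,0 for degrees 0…5.
[q⁵] = 1·0 + 1·3 + 3·4 + 1·11 = 26.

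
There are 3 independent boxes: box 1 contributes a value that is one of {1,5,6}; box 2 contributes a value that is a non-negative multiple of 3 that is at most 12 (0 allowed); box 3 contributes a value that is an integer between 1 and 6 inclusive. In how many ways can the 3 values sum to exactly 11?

The generating function for the choices is (q + q⁵ + q⁶)·(1 + q³ + q⁶ + q⁹ + q¹²)·(q + q² + q³ + q⁴ + q⁵ + q⁶); the count is [q¹¹].
(q + q⁵ + q⁶) has coefficients 0,1,0,0,0,1,1 for degrees 0…6.
(1 + q³ + q⁶ + q⁹ + q¹²) has coefficients 1,0,0,1,0,0,1,0,0,1,0,0 for degrees 0…11.
Finally multiplying by (q + q² + q³ + q⁴ + q⁵ + q⁶), the product of all factors after the first has coefficients 0,1,1,1,2,2,2,2,2,2,2,2 for degrees 0…11.
[q¹¹] = 1·2 + 1·2 + 1·2 = 6.

6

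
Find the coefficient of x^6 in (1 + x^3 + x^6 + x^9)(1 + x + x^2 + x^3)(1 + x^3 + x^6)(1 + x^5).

(1 + x^3 + x^6 + x^9) has coefficients 1,0,0,1,0,0,1 for degrees 0…6.
(1 + x + x^2 + x^3) has coefficients 1,1,1,1,0,0,0 for degrees 0…6.
Multiplying by (1 + x^3 + x^6) gives running coefficients 1,1,1,2,1,1,2 for degrees 0…6.
Finally multiplying by (1 + x^5), the product of all factors after the first has coefficients 1,1,1,2,1,2,3 for degrees 0…6.
[x^6] = 1·3 + 1·2 + 1·1 = 6.

6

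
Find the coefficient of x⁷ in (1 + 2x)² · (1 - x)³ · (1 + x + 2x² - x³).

(1 + 2x)² has coefficients 1,4,4 for degrees 0…2.
(1 - x)³ has coefficients 1,-3,3,-1,0,0,0,0 for degrees 0…7.
Finally multiplying by (1 + x + 2x² - x³), the product of all factors after the first has coefficients 1,-2,2,-5,8,-5,1,0 for degrees 0…7.
[x⁷] = 1·0 + 4·1 + 4·(-5) = -16.

-16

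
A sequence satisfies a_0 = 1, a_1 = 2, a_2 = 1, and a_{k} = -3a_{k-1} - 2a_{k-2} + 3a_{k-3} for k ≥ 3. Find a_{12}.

-6071

The ordinary generating function has denominator 1 + 3t + 2t^2 - 3t^3.
Iterating the recurrence: a_0,…,a_{12} = 1, 2, 1, -4, 16, -37, 67, -79, -8, 383, -1370, 3320, -6071.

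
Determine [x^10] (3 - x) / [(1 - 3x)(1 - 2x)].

467272

The denominator gives the recurrence a_n = 5a_(n−1) − 6a_(n−2) for n ≥ 2; the numerator fixes a_0 = 3, a_1 = 14.
Iterating: 3, 14, 52, 176, 568, 1784, 5512, 16856, 51208, 154904, 467272, so a_10 = 467272.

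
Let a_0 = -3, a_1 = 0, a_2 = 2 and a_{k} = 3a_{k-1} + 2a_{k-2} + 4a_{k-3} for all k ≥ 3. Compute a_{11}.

-149646

The ordinary generating function has denominator 1 - 3x - 2x^2 - 4x^3.
Iterating the recurrence: a_0,…,a_{11} = -3, 0, 2, -6, -14, -46, -190, -718, -2718, -10350, -39358, -149646.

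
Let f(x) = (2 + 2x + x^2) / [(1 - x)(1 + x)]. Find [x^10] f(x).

The denominator gives the recurrence a_n = a_(n−2) for n ≥ 3; the numerator fixes a_0 = 2, a_1 = 2, a_2 = 3.
Iterating: 2, 2, 3, 2, 3, 2, 3, 2, 3, 2, 3, so a_10 = 3.

3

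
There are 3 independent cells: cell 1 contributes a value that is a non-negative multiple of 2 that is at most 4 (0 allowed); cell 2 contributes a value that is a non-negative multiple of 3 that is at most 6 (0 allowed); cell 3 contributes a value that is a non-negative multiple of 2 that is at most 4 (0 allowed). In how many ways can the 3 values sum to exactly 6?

3

The generating function for the choices is (1 + z^2 + z^4)·(1 + z^3 + z^6)·(1 + z^2 + z^4); the count is [z^6].
(1 + z^2 + z^4) has coefficients 1,0,1,0,1 for degrees 0…4.
(1 + z^3 + z^6) has coefficients 1,0,0,1,0,0,1 for degrees 0…6.
Finally multiplying by (1 + z^2 + z^4), the product of all factors after the first has coefficients 1,0,1,1,1,1,1 for degrees 0…6.
[z^6] = 1·1 + 1·1 + 1·1 = 3.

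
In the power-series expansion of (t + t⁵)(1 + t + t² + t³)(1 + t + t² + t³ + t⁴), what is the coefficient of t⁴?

4

(t + t⁵) has coefficients 0,1,0,0,0 for degrees 0…4.
(1 + t + t² + t³) has coefficients 1,1,1,1,0 for degrees 0…4.
Finally multiplying by (1 + t + t² + t³ + t⁴), the product of all factors after the first has coefficients 1,2,3,4,4 for degrees 0…4.
[t⁴] = 1·4 = 4.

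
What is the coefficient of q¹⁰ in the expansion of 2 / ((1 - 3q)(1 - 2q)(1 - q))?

523250

Partial fractions give a closed form: a_n = (9)·3^n + (-8)·2^n + (1)·1^n.
At n = 10: a_10 = 523250.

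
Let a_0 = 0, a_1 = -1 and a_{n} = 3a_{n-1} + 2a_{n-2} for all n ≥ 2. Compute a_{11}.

-283667

The ordinary generating function has denominator 1 - 3q - 2q^2.
Iterating the recurrence: a_0,…,a_{11} = 0, -1, -3, -11, -39, -139, -495, -1763, -6279, -22363, -79647, -283667.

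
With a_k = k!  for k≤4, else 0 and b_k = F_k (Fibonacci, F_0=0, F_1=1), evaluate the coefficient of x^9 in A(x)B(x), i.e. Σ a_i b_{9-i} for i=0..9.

249

The convolution is the x^9 coefficient of A(x)B(x).
Σ = 1·34 + 1·21 + 2·13 + 6·8 + 24·5 + 0·3 + 0·2 + 0·1 + 0·1 + 0·0 = 249.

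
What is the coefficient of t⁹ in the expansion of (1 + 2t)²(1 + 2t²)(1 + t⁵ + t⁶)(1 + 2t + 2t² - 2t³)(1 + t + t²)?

102

(1 + 2t)² has coefficients 1,4,4 for degrees 0…2.
(1 + 2t²) has coefficients 1,0,2,0,0,0,0,0,0,0 for degrees 0…9.
Multiplying by (1 + t⁵ + t⁶) gives running coefficients 1,0,2,0,0,1,1,2,2,0 for degrees 0…9.
Multiplying by (1 + 2t + 2t² - 2t³) gives running coefficients 1,2,4,2,4,-3,3,6,6,6 for degrees 0…9.
Finally multiplying by (1 + t + t²), the product of all factors after the first has coefficients 1,3,7,8,10,3,4,6,15,18 for degrees 0…9.
[t⁹] = 1·18 + 4·15 + 4·6 = 102.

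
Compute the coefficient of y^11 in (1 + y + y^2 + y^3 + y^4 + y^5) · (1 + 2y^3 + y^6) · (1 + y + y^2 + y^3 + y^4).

(1 + y + y^2 + y^3 + y^4 + y^5) has coefficients 1,1,1,1,1,1 for degrees 0…5.
(1 + 2y^3 + y^6) has coefficients 1,0,0,2,0,0,1,0,0,0,0,0 for degrees 0…11.
Finally multiplying by (1 + y + y^2 + y^3 + y^4), the product of all factors after the first has coefficients 1,1,1,3,3,2,3,3,1,1,1,0 for degrees 0…11.
[y^11] = 1·0 + 1·1 + 1·1 + 1·1 + 1·3 + 1·3 = 9.

9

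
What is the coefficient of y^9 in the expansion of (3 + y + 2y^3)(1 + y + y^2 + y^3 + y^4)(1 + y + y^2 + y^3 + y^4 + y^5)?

(3 + y + 2y^3) has coefficients 3,1,0,2 for degrees 0…3.
(1 + y + y^2 + y^3 + y^4) has coefficients 1,1,1,1,1,0,0,0,0,0 for degrees 0…9.
Finally multiplying by (1 + y + y^2 + y^3 + y^4 + y^5), the product of all factors after the first has coefficients 1,2,3,4,5,5,4,3,2,1 for degrees 0…9.
[y^9] = 3·1 + 1·2 + 2·4 = 13.

13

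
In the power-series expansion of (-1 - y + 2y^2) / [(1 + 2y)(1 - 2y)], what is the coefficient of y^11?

The denominator gives the recurrence a_n = 4a_(n−2) for n ≥ 3; the numerator fixes a_0 = -1, a_1 = -1, a_2 = -2.
Iterating: -1, -1, -2, -4, -8, -16, -32, -64, -128, -256, -512, -1024, so a_11 = -1024.

-1024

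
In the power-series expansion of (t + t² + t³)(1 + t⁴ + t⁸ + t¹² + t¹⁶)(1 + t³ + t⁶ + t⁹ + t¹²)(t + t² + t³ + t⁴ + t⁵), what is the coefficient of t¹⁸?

(t + t² + t³) has coefficients 0,1,1,1 for degrees 0…3.
(1 + t⁴ + t⁸ + t¹² + t¹⁶) has coefficients 1,0,0,0,1,0,0,0,1,0,0,0,1,0,0,0,1,0,0 for degrees 0…18.
Multiplying by (1 + t³ + t⁶ + t⁹ + t¹²) gives running coefficients 1,0,0,1,1,0,1,1,1,1,1,1,2,1,1,1,2,1,1 for degrees 0…18.
Finally multiplying by (t + t² + t³ + t⁴ + t⁵), the product of all factors after the first has coefficients 0,1,1,1,2,3,2,3,4,4,4,5,5,6,6,6,6,7,6 for degrees 0…18.
[t¹⁸] = 1·7 + 1·6 + 1·6 = 19.

19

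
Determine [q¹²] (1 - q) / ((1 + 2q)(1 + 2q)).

77824

The denominator gives the recurrence a_n = −4a_(n−1) − 4a_(n−2) for n ≥ 2; the numerator fixes a_0 = 1, a_1 = -5.
Iterating: 1, -5, 16, -44, 112, -272, 640, -1472, 3328, -7424, 16384, -35840, 77824, so a_12 = 77824.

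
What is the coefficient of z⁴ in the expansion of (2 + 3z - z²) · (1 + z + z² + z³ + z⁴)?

4

(2 + 3z - z²) has coefficients 2,3,-1 for degrees 0…2.
(1 + z + z² + z³ + z⁴) has coefficients 1,1,1,1,1 for degrees 0…4.
[z⁴] = 2·1 + 3·1 − 1·1 = 4.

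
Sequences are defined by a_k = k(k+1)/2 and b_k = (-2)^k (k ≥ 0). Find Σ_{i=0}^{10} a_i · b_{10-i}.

This is [x^10] in the product of the two ordinary generating functions.
Σ = 0·1024 + 1·(-512) + 3·256 + 6·(-128) + 10·64 + 15·(-32) + 21·16 + 28·(-8) + 36·4 + 45·(-2) + 55·1 = -131.

-131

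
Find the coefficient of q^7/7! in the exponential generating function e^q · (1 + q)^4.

1961

The EGF product rule gives c_7 = Σ_{k_1+k_2=7} C(7; k_1,k_2) · ∏ g_i(k_i), where e^q gives (1)^k; (1+q)^4 gives the falling factorial (4)_k.
g_1(k) for k = 0…7: 1, 1, 1, 1, 1, 1, 1, 1.
g_2(k) for k = 0…7: 1, 4, 12, 24, 24, 0, 0, 0.
c_7 = Σ_k C(7,k)·g_1(k)·g_2(7−k) = 35·1·24 + 35·1·24 + 21·1·12 + 7·1·4 + 1·1·1 = 840 + 840 + 252 + 28 + 1 = 1961.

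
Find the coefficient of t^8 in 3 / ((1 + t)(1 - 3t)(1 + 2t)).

Partial fractions give a closed form: a_n = (-3/4)·(-1)^n + (27/20)·3^n + (12/5)·(-2)^n.
At n = 8: a_8 = 9471.

9471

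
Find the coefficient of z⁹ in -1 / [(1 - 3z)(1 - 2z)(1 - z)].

-86526

Partial fractions give a closed form: a_n = (-9/2)·3^n + (4)·2^n + (-1/2)·1^n.
At n = 9: a_9 = -86526.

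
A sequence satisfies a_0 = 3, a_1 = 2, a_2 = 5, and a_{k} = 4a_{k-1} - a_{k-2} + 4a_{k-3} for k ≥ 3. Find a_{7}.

7710

The ordinary generating function has denominator 1 - 4t + t^2 - 4t^3.
Iterating the recurrence: a_0,…,a_{7} = 3, 2, 5, 30, 123, 482, 1925, 7710.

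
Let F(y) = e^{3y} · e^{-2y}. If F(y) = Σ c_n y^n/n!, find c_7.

The EGF product rule gives c_7 = Σ_{k_1+k_2=7} C(7; k_1,k_2) · ∏ g_i(k_i), where e^{3y} gives (3)^k; e^{-2y} gives (-2)^k.
g_1(k) for k = 0…7: 1, 3, 9, 27, 81, 243, 729, 2187.
g_2(k) for k = 0…7: 1, -2, 4, -8, 16, -32, 64, -128.
c_7 = Σ_k C(7,k)·g_1(k)·g_2(7−k) = 1·1·(-128) + 7·3·64 + 21·9·(-32) + 35·27·16 + 35·81·(-8) + 21·243·4 + 7·729·(-2) + 1·2187·1 = −128 + 1344 − 6048 + 15120 − 22680 + 20412 − 10206 + 2187 = 1.

1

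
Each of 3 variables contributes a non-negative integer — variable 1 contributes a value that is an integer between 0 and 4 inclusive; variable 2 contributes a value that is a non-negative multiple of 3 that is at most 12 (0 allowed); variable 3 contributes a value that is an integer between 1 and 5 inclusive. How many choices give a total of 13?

8

The generating function for the choices is (1 + x + x² + x³ + x⁴)·(1 + x³ + x⁶ + x⁹ + x¹²)·(x + x² + x³ + x⁴ + x⁵); the count is [x¹³].
(1 + x + x² + x³ + x⁴) has coefficients 1,1,1,1,1 for degrees 0…4.
(1 + x³ + x⁶ + x⁹ + x¹²) has coefficients 1,0,0,1,0,0,1,0,0,1,0,0,1,0 for degrees 0…13.
Finally multiplying by (x + x² + x³ + x⁴ + x⁵), the product of all factors after the first has coefficients 0,1,1,1,2,2,1,2,2,1,2,2,1,2 for degrees 0…13.
[x¹³] = 1·2 + 1·1 + 1·2 + 1·2 + 1·1 = 8.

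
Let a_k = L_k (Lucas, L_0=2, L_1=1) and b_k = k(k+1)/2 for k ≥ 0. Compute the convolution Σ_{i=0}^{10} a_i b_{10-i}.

Write out a_i and b_{10-i} for i = 0,…,10 and sum the products.
Σ = 2·55 + 1·45 + 3·36 + 4·28 + 7·21 + 11·15 + 18·10 + 29·6 + 47·3 + 76·1 + 123·0 = 1258.

1258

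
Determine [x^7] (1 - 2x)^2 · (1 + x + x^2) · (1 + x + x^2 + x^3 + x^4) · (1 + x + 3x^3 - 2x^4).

20

(1 - 2x)^2 has coefficients 1,-4,4 for degrees 0…2.
(1 + x + x^2) has coefficients 1,1,1,0,0,0,0,0 for degrees 0…7.
Multiplying by (1 + x + x^2 + x^3 + x^4) gives running coefficients 1,2,3,3,3,2,1,0 for degrees 0…7.
Finally multiplying by (1 + x + 3x^3 - 2x^4), the product of all factors after the first has coefficients 1,3,5,9,10,10,6,4 for degrees 0…7.
[x^7] = 1·4 − 4·6 + 4·10 = 20.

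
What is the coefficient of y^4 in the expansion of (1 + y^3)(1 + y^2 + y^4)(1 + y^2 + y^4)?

(1 + y^3) has coefficients 1,0,0,1 for degrees 0…3.
(1 + y^2 + y^4) has coefficients 1,0,1,0,1 for degrees 0…4.
Finally multiplying by (1 + y^2 + y^4), the product of all factors after the first has coefficients 1,0,2,0,3 for degrees 0…4.
[y^4] = 1·3 + 1·0 = 3.

3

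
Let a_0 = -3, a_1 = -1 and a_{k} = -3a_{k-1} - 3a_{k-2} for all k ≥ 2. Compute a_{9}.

891

The ordinary generating function has denominator 1 + 3x + 3x^2.
Iterating the recurrence: a_0,…,a_{9} = -3, -1, 12, -33, 63, -90, 81, 27, -324, 891.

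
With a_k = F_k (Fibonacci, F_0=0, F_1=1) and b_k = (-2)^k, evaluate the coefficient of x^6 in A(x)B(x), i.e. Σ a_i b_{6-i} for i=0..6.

-22

Write out a_i and b_{6-i} for i = 0,…,6 and sum the products.
Σ = 0·64 + 1·(-32) + 1·16 + 2·(-8) + 3·4 + 5·(-2) + 8·1 = -22.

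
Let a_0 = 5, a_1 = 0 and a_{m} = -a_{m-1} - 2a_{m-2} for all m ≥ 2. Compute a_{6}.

The ordinary generating function has denominator 1 + t + 2t^2.
Iterating the recurrence: a_0,…,a_{6} = 5, 0, -10, 10, 10, -30, 10.

10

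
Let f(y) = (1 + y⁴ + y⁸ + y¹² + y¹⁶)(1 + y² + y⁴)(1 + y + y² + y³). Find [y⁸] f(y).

(1 + y⁴ + y⁸ + y¹² + y¹⁶) has coefficients 1,0,0,0,1,0,0,0,1 for degrees 0…8.
(1 + y² + y⁴) has coefficients 1,0,1,0,1,0,0,0,0 for degrees 0…8.
Finally multiplying by (1 + y + y² + y³), the product of all factors after the first has coefficients 1,1,2,2,2,2,1,1,0 for degrees 0…8.
[y⁸] = 1·0 + 1·2 + 1·1 = 3.

3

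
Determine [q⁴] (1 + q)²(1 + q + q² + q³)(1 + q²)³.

(1 + q)² has coefficients 1,2,1 for degrees 0…2.
(1 + q + q² + q³) has coefficients 1,1,1,1,0 for degrees 0…4.
Finally multiplying by (1 + q²)³, the product of all factors after the first has coefficients 1,1,4,4,6 for degrees 0…4.
[q⁴] = 1·6 + 2·4 + 1·4 = 18.

18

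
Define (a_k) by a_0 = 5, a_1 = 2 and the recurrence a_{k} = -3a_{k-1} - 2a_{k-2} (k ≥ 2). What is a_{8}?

-1780

The ordinary generating function has denominator 1 + 3z + 2z^2.
Iterating the recurrence: a_0,…,a_{8} = 5, 2, -16, 44, -100, 212, -436, 884, -1780.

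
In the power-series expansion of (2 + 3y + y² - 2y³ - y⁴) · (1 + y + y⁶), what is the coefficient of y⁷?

3

(2 + 3y + y² - 2y³ - y⁴) has coefficients 2,3,1,-2,-1 for degrees 0…4.
(1 + y + y⁶) has coefficients 1,1,0,0,0,0,1,0 for degrees 0…7.
[y⁷] = 2·0 + 3·1 + 1·0 − 2·0 − 1·0 = 3.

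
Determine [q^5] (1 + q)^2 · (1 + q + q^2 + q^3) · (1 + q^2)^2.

(1 + q)^2 has coefficients 1,2,1 for degrees 0…2.
(1 + q + q^2 + q^3) has coefficients 1,1,1,1,0,0 for degrees 0…5.
Finally multiplying by (1 + q^2)^2, the product of all factors after the first has coefficients 1,1,3,3,3,3 for degrees 0…5.
[q^5] = 1·3 + 2·3 + 1·3 = 12.

12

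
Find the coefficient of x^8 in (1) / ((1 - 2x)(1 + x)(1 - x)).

341

Partial fractions give a closed form: a_n = (4/3)·2^n + (1/6)·(-1)^n + (-1/2)·1^n.
At n = 8: a_8 = 341.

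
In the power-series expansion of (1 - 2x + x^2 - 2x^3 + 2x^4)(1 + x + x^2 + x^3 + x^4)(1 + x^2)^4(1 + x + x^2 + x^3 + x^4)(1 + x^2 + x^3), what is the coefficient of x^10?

-56

(1 - 2x + x^2 - 2x^3 + 2x^4) has coefficients 1,-2,1,-2,2 for degrees 0…4.
(1 + x + x^2 + x^3 + x^4) has coefficients 1,1,1,1,1,0,0,0,0,0,0 for degrees 0…10.
Multiplying by (1 + x^2)^4 gives running coefficients 1,1,5,5,11,10,14,10,11,5,5 for degrees 0…10.
Multiplying by (1 + x + x^2 + x^3 + x^4) gives running coefficients 1,2,7,12,23,32,45,50,56,50,45 for degrees 0…10.
Finally multiplying by (1 + x^2 + x^3), the product of all factors after the first has coefficients 1,2,8,15,32,51,80,105,133,145,151 for degrees 0…10.
[x^10] = 1·151 − 2·145 + 1·133 − 2·105 + 2·80 = -56.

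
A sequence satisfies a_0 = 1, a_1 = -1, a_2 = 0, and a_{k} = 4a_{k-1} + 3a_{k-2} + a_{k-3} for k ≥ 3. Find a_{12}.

-2085036

The ordinary generating function has denominator 1 - 4q - 3q^2 - q^3.
Iterating the recurrence: a_0,…,a_{12} = 1, -1, 0, -2, -9, -42, -197, -923, -4325, -20266, -94962, -444971, -2085036.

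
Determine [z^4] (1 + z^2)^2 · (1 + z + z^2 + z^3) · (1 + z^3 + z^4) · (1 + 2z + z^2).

16

(1 + z^2)^2 has coefficients 1,0,2,0,1 for degrees 0…4.
(1 + z + z^2 + z^3) has coefficients 1,1,1,1,0 for degrees 0…4.
Multiplying by (1 + z^3 + z^4) gives running coefficients 1,1,1,2,2 for degrees 0…4.
Finally multiplying by (1 + 2z + z^2), the product of all factors after the first has coefficients 1,3,4,5,7 for degrees 0…4.
[z^4] = 1·7 + 2·4 + 1·1 = 16.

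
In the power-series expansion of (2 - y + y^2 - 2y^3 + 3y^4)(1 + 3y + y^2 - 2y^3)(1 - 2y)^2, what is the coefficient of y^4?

(2 - y + y^2 - 2y^3 + 3y^4) has coefficients 2,-1,1,-2,3 for degrees 0…4.
(1 + 3y + y^2 - 2y^3) has coefficients 1,3,1,-2,0 for degrees 0…4.
Finally multiplying by (1 - 2y)^2, the product of all factors after the first has coefficients 1,-1,-7,6,12 for degrees 0…4.
[y^4] = 2·12 − 1·6 + 1·(-7) − 2·(-1) + 3·1 = 16.

16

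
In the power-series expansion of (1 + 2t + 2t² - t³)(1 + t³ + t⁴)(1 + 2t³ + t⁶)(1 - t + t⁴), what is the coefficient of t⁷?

7

(1 + 2t + 2t² - t³) has coefficients 1,2,2,-1 for degrees 0…3.
(1 + t³ + t⁴) has coefficients 1,0,0,1,1,0,0,0 for degrees 0…7.
Multiplying by (1 + 2t³ + t⁶) gives running coefficients 1,0,0,3,1,0,3,2 for degrees 0…7.
Finally multiplying by (1 - t + t⁴), the product of all factors after the first has coefficients 1,-1,0,3,-1,-1,3,2 for degrees 0…7.
[t⁷] = 1·2 + 2·3 + 2·(-1) − 1·(-1) = 7.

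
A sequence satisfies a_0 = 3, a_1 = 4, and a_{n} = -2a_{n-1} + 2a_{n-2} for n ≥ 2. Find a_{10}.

-12064

The ordinary generating function has denominator 1 + 2t - 2t^2.
Iterating the recurrence: a_0,…,a_{10} = 3, 4, -2, 12, -28, 80, -216, 592, -1616, 4416, -12064.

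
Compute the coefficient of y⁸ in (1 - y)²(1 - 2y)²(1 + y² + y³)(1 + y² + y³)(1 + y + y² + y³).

-7

(1 - y)² has coefficients 1,-2,1 for degrees 0…2.
(1 - 2y)² has coefficients 1,-4,4,0,0,0,0,0,0 for degrees 0…8.
Multiplying by (1 + y² + y³) gives running coefficients 1,-4,5,-3,0,4,0,0,0 for degrees 0…8.
Multiplying by (1 + y² + y³) gives running coefficients 1,-4,6,-6,1,6,-3,4,4 for degrees 0…8.
Finally multiplying by (1 + y + y² + y³), the product of all factors after the first has coefficients 1,-3,3,-3,-3,7,-2,8,11 for degrees 0…8.
[y⁸] = 1·11 − 2·8 + 1·(-2) = -7.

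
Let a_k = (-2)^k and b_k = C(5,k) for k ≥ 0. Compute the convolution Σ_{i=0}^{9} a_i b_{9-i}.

The convolution is the x^9 coefficient of A(x)B(x).
Σ = 1·0 − 2·0 + 4·0 − 8·0 + 16·1 − 32·5 + 64·10 − 128·10 + 256·5 − 512·1 = -16.

-16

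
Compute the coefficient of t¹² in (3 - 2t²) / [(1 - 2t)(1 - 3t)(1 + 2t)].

The denominator gives the recurrence a_n = 3a_(n−1) + 4a_(n−2) − 12a_(n−3) for n ≥ 3; the numerator fixes a_0 = 3, a_1 = 9, a_2 = 37.
Iterating: 3, 9, 37, 111, 373, 1119, 3517, 10551, 32293, 96879, 293197, 879591, 2649013, so a_12 = 2649013.

2649013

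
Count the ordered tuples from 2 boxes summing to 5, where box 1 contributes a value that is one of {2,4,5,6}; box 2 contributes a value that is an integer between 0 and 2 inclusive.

2

The generating function for the choices is (x² + x⁴ + x⁵ + x⁶)·(1 + x + x²); the count is [x⁵].
(x² + x⁴ + x⁵ + x⁶) has coefficients 0,0,1,0,1,1 for degrees 0…5.
(1 + x + x²) has coefficients 1,1,1,0,0,0 for degrees 0…5.
[x⁵] = 1·0 + 1·1 + 1·1 = 2.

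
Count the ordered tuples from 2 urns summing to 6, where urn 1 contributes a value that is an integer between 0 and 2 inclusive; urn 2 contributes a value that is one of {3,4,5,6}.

The generating function for the choices is (1 + q + q²)·(q³ + q⁴ + q⁵ + q⁶); the count is [q⁶].
(1 + q + q²) has coefficients 1,1,1 for degrees 0…2.
(q³ + q⁴ + q⁵ + q⁶) has coefficients 0,0,0,1,1,1,1 for degrees 0…6.
[q⁶] = 1·1 + 1·1 + 1·1 = 3.

3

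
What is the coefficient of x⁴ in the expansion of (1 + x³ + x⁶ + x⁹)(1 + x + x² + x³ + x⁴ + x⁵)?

(1 + x³ + x⁶ + x⁹) has coefficients 1,0,0,1,0 for degrees 0…4.
(1 + x + x² + x³ + x⁴ + x⁵) has coefficients 1,1,1,1,1 for degrees 0…4.
[x⁴] = 1·1 + 1·1 = 2.

2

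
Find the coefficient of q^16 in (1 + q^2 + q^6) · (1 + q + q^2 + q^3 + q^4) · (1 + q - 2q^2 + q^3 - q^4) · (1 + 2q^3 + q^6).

(1 + q^2 + q^6) has coefficients 1,0,1,0,0,0,1 for degrees 0…6.
(1 + q + q^2 + q^3 + q^4) has coefficients 1,1,1,1,1,0,0,0,0,0,0,0,0,0,0,0,0 for degrees 0…16.
Multiplying by (1 + q - 2q^2 + q^3 - q^4) gives running coefficients 1,2,0,1,0,-1,-2,0,-1,0,0,0,0,0,0,0,0 for degrees 0…16.
Finally multiplying by (1 + 2q^3 + q^6), the product of all factors after the first has coefficients 1,2,0,3,4,-1,1,2,-3,-3,0,-3,-2,0,-1,0,0 for degrees 0…16.
[q^16] = 1·0 + 1·(-1) + 1·0 = -1.

-1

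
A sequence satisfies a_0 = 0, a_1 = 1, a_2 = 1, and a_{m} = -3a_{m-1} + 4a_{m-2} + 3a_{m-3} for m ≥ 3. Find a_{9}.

-1691

The ordinary generating function has denominator 1 + 3x - 4x^2 - 3x^3.
Iterating the recurrence: a_0,…,a_{9} = 0, 1, 1, 1, 4, -5, 34, -110, 451, -1691.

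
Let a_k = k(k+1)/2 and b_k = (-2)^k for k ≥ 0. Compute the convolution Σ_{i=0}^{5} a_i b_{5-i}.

11

Write out a_i and b_{5-i} for i = 0,…,5 and sum the products.
Σ = 0·(-32) + 1·16 + 3·(-8) + 6·4 + 10·(-2) + 15·1 = 11.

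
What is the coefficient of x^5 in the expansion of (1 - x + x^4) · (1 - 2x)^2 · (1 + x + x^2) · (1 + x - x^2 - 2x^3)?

(1 - x + x^4) has coefficients 1,-1,0,0,1 for degrees 0…4.
(1 - 2x)^2 has coefficients 1,-4,4,0,0,0 for degrees 0…5.
Multiplying by (1 + x + x^2) gives running coefficients 1,-3,1,0,4,0 for degrees 0…5.
Finally multiplying by (1 + x - x^2 - 2x^3), the product of all factors after the first has coefficients 1,-2,-3,2,9,2 for degrees 0…5.
[x^5] = 1·2 − 1·9 + 1·(-2) = -9.

-9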